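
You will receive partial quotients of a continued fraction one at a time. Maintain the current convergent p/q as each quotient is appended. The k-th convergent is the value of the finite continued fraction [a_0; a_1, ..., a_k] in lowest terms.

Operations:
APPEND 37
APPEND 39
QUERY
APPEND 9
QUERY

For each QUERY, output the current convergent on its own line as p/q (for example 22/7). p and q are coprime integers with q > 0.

APPEND 37: p_0 = 37·1 + 0 = 37, q_0 = 37·0 + 1 = 1 → 37/1
APPEND 39: p_1 = 39·37 + 1 = 1444, q_1 = 39·1 + 0 = 39 → 1444/39
APPEND 9: p_2 = 9·1444 + 37 = 13033, q_2 = 9·39 + 1 = 352 → 13033/352

1444/39
13033/352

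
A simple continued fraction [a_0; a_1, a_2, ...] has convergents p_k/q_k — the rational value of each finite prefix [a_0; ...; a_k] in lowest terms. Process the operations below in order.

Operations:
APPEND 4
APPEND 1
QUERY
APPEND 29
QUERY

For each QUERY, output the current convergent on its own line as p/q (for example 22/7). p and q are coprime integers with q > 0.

APPEND 4: p_0 = 4·1 + 0 = 4, q_0 = 4·0 + 1 = 1 → 4/1
APPEND 1: p_1 = 1·4 + 1 = 5, q_1 = 1·1 + 0 = 1 → 5/1
APPEND 29: p_2 = 29·5 + 4 = 149, q_2 = 29·1 + 1 = 30 → 149/30

5/1
149/30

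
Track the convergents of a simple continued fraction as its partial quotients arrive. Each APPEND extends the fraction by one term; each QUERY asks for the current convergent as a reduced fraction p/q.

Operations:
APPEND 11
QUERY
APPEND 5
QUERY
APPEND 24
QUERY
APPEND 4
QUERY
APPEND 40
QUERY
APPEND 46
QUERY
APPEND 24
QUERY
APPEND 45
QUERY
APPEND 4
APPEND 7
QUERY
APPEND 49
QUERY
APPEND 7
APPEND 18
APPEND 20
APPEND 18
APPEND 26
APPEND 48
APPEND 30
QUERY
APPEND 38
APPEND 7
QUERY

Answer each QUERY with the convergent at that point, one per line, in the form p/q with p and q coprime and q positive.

APPEND 11: p_0 = 11·1 + 0 = 11, q_0 = 11·0 + 1 = 1 → 11/1
APPEND 5: p_1 = 5·11 + 1 = 56, q_1 = 5·1 + 0 = 5 → 56/5
APPEND 24: p_2 = 24·56 + 11 = 1355, q_2 = 24·5 + 1 = 121 → 1355/121
APPEND 4: p_3 = 4·1355 + 56 = 5476, q_3 = 4·121 + 5 = 489 → 5476/489
APPEND 40: p_4 = 40·5476 + 1355 = 220395, q_4 = 40·489 + 121 = 19681 → 220395/19681
APPEND 46: p_5 = 46·220395 + 5476 = 10143646, q_5 = 46·19681 + 489 = 905815 → 10143646/905815
APPEND 24: p_6 = 24·10143646 + 220395 = 243667899, q_6 = 24·905815 + 19681 = 21759241 → 243667899/21759241
APPEND 45: p_7 = 45·243667899 + 10143646 = 10975199101, q_7 = 45·21759241 + 905815 = 980071660 → 10975199101/980071660
APPEND 4: p_8 = 4·10975199101 + 243667899 = 44144464303, q_8 = 4·980071660 + 21759241 = 3942045881 → 44144464303/3942045881
APPEND 7: p_9 = 7·44144464303 + 10975199101 = 319986449222, q_9 = 7·3942045881 + 980071660 = 28574392827 → 319986449222/28574392827
APPEND 49: p_10 = 49·319986449222 + 44144464303 = 15723480476181, q_10 = 49·28574392827 + 3942045881 = 1404087294404 → 15723480476181/1404087294404
APPEND 7: p_11 = 7·15723480476181 + 319986449222 = 110384349782489, q_11 = 7·1404087294404 + 28574392827 = 9857185453655 → 110384349782489/9857185453655
APPEND 18: p_12 = 18·110384349782489 + 15723480476181 = 2002641776560983, q_12 = 18·9857185453655 + 1404087294404 = 178833425460194 → 2002641776560983/178833425460194
APPEND 20: p_13 = 20·2002641776560983 + 110384349782489 = 40163219881002149, q_13 = 20·178833425460194 + 9857185453655 = 3586525694657535 → 40163219881002149/3586525694657535
APPEND 18: p_14 = 18·40163219881002149 + 2002641776560983 = 724940599634599665, q_14 = 18·3586525694657535 + 178833425460194 = 64736295929295824 → 724940599634599665/64736295929295824
APPEND 26: p_15 = 26·724940599634599665 + 40163219881002149 = 18888618810380593439, q_15 = 26·64736295929295824 + 3586525694657535 = 1686730219856348959 → 18888618810380593439/1686730219856348959
APPEND 48: p_16 = 48·18888618810380593439 + 724940599634599665 = 907378643497903084737, q_16 = 48·1686730219856348959 + 64736295929295824 = 81027786849034045856 → 907378643497903084737/81027786849034045856
APPEND 30: p_17 = 30·907378643497903084737 + 18888618810380593439 = 27240247923747473135549, q_17 = 30·81027786849034045856 + 1686730219856348959 = 2432520335690877724639 → 27240247923747473135549/2432520335690877724639
APPEND 38: p_18 = 38·27240247923747473135549 + 907378643497903084737 = 1036036799745901882235599, q_18 = 38·2432520335690877724639 + 81027786849034045856 = 92516800543102387582138 → 1036036799745901882235599/92516800543102387582138
APPEND 7: p_19 = 7·1036036799745901882235599 + 27240247923747473135549 = 7279497846145060648784742, q_19 = 7·92516800543102387582138 + 2432520335690877724639 = 650050124137407590799605 → 7279497846145060648784742/650050124137407590799605

11/1
56/5
1355/121
5476/489
220395/19681
10143646/905815
243667899/21759241
10975199101/980071660
319986449222/28574392827
15723480476181/1404087294404
27240247923747473135549/2432520335690877724639
7279497846145060648784742/650050124137407590799605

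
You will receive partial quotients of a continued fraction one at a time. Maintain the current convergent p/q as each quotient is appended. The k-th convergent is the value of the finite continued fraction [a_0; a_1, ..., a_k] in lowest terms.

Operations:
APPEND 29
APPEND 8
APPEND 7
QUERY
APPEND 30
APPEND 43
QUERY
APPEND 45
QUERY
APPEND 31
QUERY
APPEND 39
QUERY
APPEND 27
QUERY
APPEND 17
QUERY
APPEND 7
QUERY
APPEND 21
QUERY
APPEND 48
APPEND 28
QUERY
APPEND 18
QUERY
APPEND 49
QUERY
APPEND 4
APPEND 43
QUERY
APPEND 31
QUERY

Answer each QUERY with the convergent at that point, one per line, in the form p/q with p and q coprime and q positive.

1660/57
2153079/73931
96938588/3328613
3007249307/103260934
117379661561/4030505039
3172258111454/108926896987
54045767556279/1855787753818
381492631005407/13099441173713
8065391018669826/276944052401791
10858632713779067366/372856534833272859
195842909109550369643/6724724040955371143
9607161179081747179873/329884334541646458866
1670460129072852928012678/57359153009465918342967
51822888488883877307482153/1779460005355651009838584

APPEND 29: p_0 = 29·1 + 0 = 29, q_0 = 29·0 + 1 = 1 → 29/1
APPEND 8: p_1 = 8·29 + 1 = 233, q_1 = 8·1 + 0 = 8 → 233/8
APPEND 7: p_2 = 7·233 + 29 = 1660, q_2 = 7·8 + 1 = 57 → 1660/57
APPEND 30: p_3 = 30·1660 + 233 = 50033, q_3 = 30·57 + 8 = 1718 → 50033/1718
APPEND 43: p_4 = 43·50033 + 1660 = 2153079, q_4 = 43·1718 + 57 = 73931 → 2153079/73931
APPEND 45: p_5 = 45·2153079 + 50033 = 96938588, q_5 = 45·73931 + 1718 = 3328613 → 96938588/3328613
APPEND 31: p_6 = 31·96938588 + 2153079 = 3007249307, q_6 = 31·3328613 + 73931 = 103260934 → 3007249307/103260934
APPEND 39: p_7 = 39·3007249307 + 96938588 = 117379661561, q_7 = 39·103260934 + 3328613 = 4030505039 → 117379661561/4030505039
APPEND 27: p_8 = 27·117379661561 + 3007249307 = 3172258111454, q_8 = 27·4030505039 + 103260934 = 108926896987 → 3172258111454/108926896987
APPEND 17: p_9 = 17·3172258111454 + 117379661561 = 54045767556279, q_9 = 17·108926896987 + 4030505039 = 1855787753818 → 54045767556279/1855787753818
APPEND 7: p_10 = 7·54045767556279 + 3172258111454 = 381492631005407, q_10 = 7·1855787753818 + 108926896987 = 13099441173713 → 381492631005407/13099441173713
APPEND 21: p_11 = 21·381492631005407 + 54045767556279 = 8065391018669826, q_11 = 21·13099441173713 + 1855787753818 = 276944052401791 → 8065391018669826/276944052401791
APPEND 48: p_12 = 48·8065391018669826 + 381492631005407 = 387520261527157055, q_12 = 48·276944052401791 + 13099441173713 = 13306413956459681 → 387520261527157055/13306413956459681
APPEND 28: p_13 = 28·387520261527157055 + 8065391018669826 = 10858632713779067366, q_13 = 28·13306413956459681 + 276944052401791 = 372856534833272859 → 10858632713779067366/372856534833272859
APPEND 18: p_14 = 18·10858632713779067366 + 387520261527157055 = 195842909109550369643, q_14 = 18·372856534833272859 + 13306413956459681 = 6724724040955371143 → 195842909109550369643/6724724040955371143
APPEND 49: p_15 = 49·195842909109550369643 + 10858632713779067366 = 9607161179081747179873, q_15 = 49·6724724040955371143 + 372856534833272859 = 329884334541646458866 → 9607161179081747179873/329884334541646458866
APPEND 4: p_16 = 4·9607161179081747179873 + 195842909109550369643 = 38624487625436539089135, q_16 = 4·329884334541646458866 + 6724724040955371143 = 1326262062207541206607 → 38624487625436539089135/1326262062207541206607
APPEND 43: p_17 = 43·38624487625436539089135 + 9607161179081747179873 = 1670460129072852928012678, q_17 = 43·1326262062207541206607 + 329884334541646458866 = 57359153009465918342967 → 1670460129072852928012678/57359153009465918342967
APPEND 31: p_18 = 31·1670460129072852928012678 + 38624487625436539089135 = 51822888488883877307482153, q_18 = 31·57359153009465918342967 + 1326262062207541206607 = 1779460005355651009838584 → 51822888488883877307482153/1779460005355651009838584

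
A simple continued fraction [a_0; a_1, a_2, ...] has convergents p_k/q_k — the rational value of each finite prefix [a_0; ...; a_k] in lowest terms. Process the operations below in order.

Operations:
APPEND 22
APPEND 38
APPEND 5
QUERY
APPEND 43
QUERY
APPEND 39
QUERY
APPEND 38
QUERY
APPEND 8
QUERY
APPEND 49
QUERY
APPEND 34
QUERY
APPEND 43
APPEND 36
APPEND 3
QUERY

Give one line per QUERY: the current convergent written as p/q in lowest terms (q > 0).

APPEND 22: p_0 = 22·1 + 0 = 22, q_0 = 22·0 + 1 = 1 → 22/1
APPEND 38: p_1 = 38·22 + 1 = 837, q_1 = 38·1 + 0 = 38 → 837/38
APPEND 5: p_2 = 5·837 + 22 = 4207, q_2 = 5·38 + 1 = 191 → 4207/191
APPEND 43: p_3 = 43·4207 + 837 = 181738, q_3 = 43·191 + 38 = 8251 → 181738/8251
APPEND 39: p_4 = 39·181738 + 4207 = 7091989, q_4 = 39·8251 + 191 = 321980 → 7091989/321980
APPEND 38: p_5 = 38·7091989 + 181738 = 269677320, q_5 = 38·321980 + 8251 = 12243491 → 269677320/12243491
APPEND 8: p_6 = 8·269677320 + 7091989 = 2164510549, q_6 = 8·12243491 + 321980 = 98269908 → 2164510549/98269908
APPEND 49: p_7 = 49·2164510549 + 269677320 = 106330694221, q_7 = 49·98269908 + 12243491 = 4827468983 → 106330694221/4827468983
APPEND 34: p_8 = 34·106330694221 + 2164510549 = 3617408114063, q_8 = 34·4827468983 + 98269908 = 164232215330 → 3617408114063/164232215330
APPEND 43: p_9 = 43·3617408114063 + 106330694221 = 155654879598930, q_9 = 43·164232215330 + 4827468983 = 7066812728173 → 155654879598930/7066812728173
APPEND 36: p_10 = 36·155654879598930 + 3617408114063 = 5607193073675543, q_10 = 36·7066812728173 + 164232215330 = 254569490429558 → 5607193073675543/254569490429558
APPEND 3: p_11 = 3·5607193073675543 + 155654879598930 = 16977234100625559, q_11 = 3·254569490429558 + 7066812728173 = 770775284016847 → 16977234100625559/770775284016847

4207/191
181738/8251
7091989/321980
269677320/12243491
2164510549/98269908
106330694221/4827468983
3617408114063/164232215330
16977234100625559/770775284016847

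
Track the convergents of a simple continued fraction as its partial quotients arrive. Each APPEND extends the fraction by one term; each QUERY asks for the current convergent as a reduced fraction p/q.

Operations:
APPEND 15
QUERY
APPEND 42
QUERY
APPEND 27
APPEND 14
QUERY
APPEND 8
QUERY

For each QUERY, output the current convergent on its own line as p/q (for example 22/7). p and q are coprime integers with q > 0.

15/1
631/42
239359/15932
1931924/128591

APPEND 15: p_0 = 15·1 + 0 = 15, q_0 = 15·0 + 1 = 1 → 15/1
APPEND 42: p_1 = 42·15 + 1 = 631, q_1 = 42·1 + 0 = 42 → 631/42
APPEND 27: p_2 = 27·631 + 15 = 17052, q_2 = 27·42 + 1 = 1135 → 17052/1135
APPEND 14: p_3 = 14·17052 + 631 = 239359, q_3 = 14·1135 + 42 = 15932 → 239359/15932
APPEND 8: p_4 = 8·239359 + 17052 = 1931924, q_4 = 8·15932 + 1135 = 128591 → 1931924/128591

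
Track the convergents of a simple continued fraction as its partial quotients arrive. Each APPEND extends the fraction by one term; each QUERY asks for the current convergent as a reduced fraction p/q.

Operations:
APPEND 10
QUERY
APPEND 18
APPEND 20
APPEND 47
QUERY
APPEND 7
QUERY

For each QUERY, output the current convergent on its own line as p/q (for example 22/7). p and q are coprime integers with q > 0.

10/1
170791/16985
1199167/119256

APPEND 10: p_0 = 10·1 + 0 = 10, q_0 = 10·0 + 1 = 1 → 10/1
APPEND 18: p_1 = 18·10 + 1 = 181, q_1 = 18·1 + 0 = 18 → 181/18
APPEND 20: p_2 = 20·181 + 10 = 3630, q_2 = 20·18 + 1 = 361 → 3630/361
APPEND 47: p_3 = 47·3630 + 181 = 170791, q_3 = 47·361 + 18 = 16985 → 170791/16985
APPEND 7: p_4 = 7·170791 + 3630 = 1199167, q_4 = 7·16985 + 361 = 119256 → 1199167/119256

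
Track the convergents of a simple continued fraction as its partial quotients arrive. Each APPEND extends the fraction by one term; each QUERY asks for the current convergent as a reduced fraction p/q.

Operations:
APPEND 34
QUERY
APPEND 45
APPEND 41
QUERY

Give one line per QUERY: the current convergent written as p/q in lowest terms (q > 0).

APPEND 34: p_0 = 34·1 + 0 = 34, q_0 = 34·0 + 1 = 1 → 34/1
APPEND 45: p_1 = 45·34 + 1 = 1531, q_1 = 45·1 + 0 = 45 → 1531/45
APPEND 41: p_2 = 41·1531 + 34 = 62805, q_2 = 41·45 + 1 = 1846 → 62805/1846

34/1
62805/1846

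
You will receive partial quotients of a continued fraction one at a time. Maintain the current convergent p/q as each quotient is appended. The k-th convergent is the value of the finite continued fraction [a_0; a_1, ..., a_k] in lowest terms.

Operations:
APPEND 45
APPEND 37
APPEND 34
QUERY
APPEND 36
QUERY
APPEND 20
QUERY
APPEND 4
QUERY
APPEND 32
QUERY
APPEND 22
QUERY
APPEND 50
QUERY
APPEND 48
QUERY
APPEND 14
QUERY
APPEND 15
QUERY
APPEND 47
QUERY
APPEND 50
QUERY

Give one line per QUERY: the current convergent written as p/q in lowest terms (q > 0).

APPEND 45: p_0 = 45·1 + 0 = 45, q_0 = 45·0 + 1 = 1 → 45/1
APPEND 37: p_1 = 37·45 + 1 = 1666, q_1 = 37·1 + 0 = 37 → 1666/37
APPEND 34: p_2 = 34·1666 + 45 = 56689, q_2 = 34·37 + 1 = 1259 → 56689/1259
APPEND 36: p_3 = 36·56689 + 1666 = 2042470, q_3 = 36·1259 + 37 = 45361 → 2042470/45361
APPEND 20: p_4 = 20·2042470 + 56689 = 40906089, q_4 = 20·45361 + 1259 = 908479 → 40906089/908479
APPEND 4: p_5 = 4·40906089 + 2042470 = 165666826, q_5 = 4·908479 + 45361 = 3679277 → 165666826/3679277
APPEND 32: p_6 = 32·165666826 + 40906089 = 5342244521, q_6 = 32·3679277 + 908479 = 118645343 → 5342244521/118645343
APPEND 22: p_7 = 22·5342244521 + 165666826 = 117695046288, q_7 = 22·118645343 + 3679277 = 2613876823 → 117695046288/2613876823
APPEND 50: p_8 = 50·117695046288 + 5342244521 = 5890094558921, q_8 = 50·2613876823 + 118645343 = 130812486493 → 5890094558921/130812486493
APPEND 48: p_9 = 48·5890094558921 + 117695046288 = 282842233874496, q_9 = 48·130812486493 + 2613876823 = 6281613228487 → 282842233874496/6281613228487
APPEND 14: p_10 = 14·282842233874496 + 5890094558921 = 3965681368801865, q_10 = 14·6281613228487 + 130812486493 = 88073397685311 → 3965681368801865/88073397685311
APPEND 15: p_11 = 15·3965681368801865 + 282842233874496 = 59768062765902471, q_11 = 15·88073397685311 + 6281613228487 = 1327382578508152 → 59768062765902471/1327382578508152
APPEND 47: p_12 = 47·59768062765902471 + 3965681368801865 = 2813064631366218002, q_12 = 47·1327382578508152 + 88073397685311 = 62475054587568455 → 2813064631366218002/62475054587568455
APPEND 50: p_13 = 50·2813064631366218002 + 59768062765902471 = 140712999631076802571, q_13 = 50·62475054587568455 + 1327382578508152 = 3125080111956930902 → 140712999631076802571/3125080111956930902

56689/1259
2042470/45361
40906089/908479
165666826/3679277
5342244521/118645343
117695046288/2613876823
5890094558921/130812486493
282842233874496/6281613228487
3965681368801865/88073397685311
59768062765902471/1327382578508152
2813064631366218002/62475054587568455
140712999631076802571/3125080111956930902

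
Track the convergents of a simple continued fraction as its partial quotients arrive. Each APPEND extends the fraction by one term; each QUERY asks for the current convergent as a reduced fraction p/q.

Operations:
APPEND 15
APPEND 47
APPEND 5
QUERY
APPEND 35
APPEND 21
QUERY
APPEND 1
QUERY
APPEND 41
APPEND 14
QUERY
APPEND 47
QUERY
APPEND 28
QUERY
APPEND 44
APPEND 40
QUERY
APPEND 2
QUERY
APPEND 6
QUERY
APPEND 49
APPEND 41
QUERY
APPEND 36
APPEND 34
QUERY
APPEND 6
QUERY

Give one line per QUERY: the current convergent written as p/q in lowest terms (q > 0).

APPEND 15: p_0 = 15·1 + 0 = 15, q_0 = 15·0 + 1 = 1 → 15/1
APPEND 47: p_1 = 47·15 + 1 = 706, q_1 = 47·1 + 0 = 47 → 706/47
APPEND 5: p_2 = 5·706 + 15 = 3545, q_2 = 5·47 + 1 = 236 → 3545/236
APPEND 35: p_3 = 35·3545 + 706 = 124781, q_3 = 35·236 + 47 = 8307 → 124781/8307
APPEND 21: p_4 = 21·124781 + 3545 = 2623946, q_4 = 21·8307 + 236 = 174683 → 2623946/174683
APPEND 1: p_5 = 1·2623946 + 124781 = 2748727, q_5 = 1·174683 + 8307 = 182990 → 2748727/182990
APPEND 41: p_6 = 41·2748727 + 2623946 = 115321753, q_6 = 41·182990 + 174683 = 7677273 → 115321753/7677273
APPEND 14: p_7 = 14·115321753 + 2748727 = 1617253269, q_7 = 14·7677273 + 182990 = 107664812 → 1617253269/107664812
APPEND 47: p_8 = 47·1617253269 + 115321753 = 76126225396, q_8 = 47·107664812 + 7677273 = 5067923437 → 76126225396/5067923437
APPEND 28: p_9 = 28·76126225396 + 1617253269 = 2133151564357, q_9 = 28·5067923437 + 107664812 = 142009521048 → 2133151564357/142009521048
APPEND 44: p_10 = 44·2133151564357 + 76126225396 = 93934795057104, q_10 = 44·142009521048 + 5067923437 = 6253486849549 → 93934795057104/6253486849549
APPEND 40: p_11 = 40·93934795057104 + 2133151564357 = 3759524953848517, q_11 = 40·6253486849549 + 142009521048 = 250281483503008 → 3759524953848517/250281483503008
APPEND 2: p_12 = 2·3759524953848517 + 93934795057104 = 7612984702754138, q_12 = 2·250281483503008 + 6253486849549 = 506816453855565 → 7612984702754138/506816453855565
APPEND 6: p_13 = 6·7612984702754138 + 3759524953848517 = 49437433170373345, q_13 = 6·506816453855565 + 250281483503008 = 3291180206636398 → 49437433170373345/3291180206636398
APPEND 49: p_14 = 49·49437433170373345 + 7612984702754138 = 2430047210051048043, q_14 = 49·3291180206636398 + 506816453855565 = 161774646579039067 → 2430047210051048043/161774646579039067
APPEND 41: p_15 = 41·2430047210051048043 + 49437433170373345 = 99681373045263343108, q_15 = 41·161774646579039067 + 3291180206636398 = 6636051689947238145 → 99681373045263343108/6636051689947238145
APPEND 36: p_16 = 36·99681373045263343108 + 2430047210051048043 = 3590959476839531399931, q_16 = 36·6636051689947238145 + 161774646579039067 = 239059635484679612287 → 3590959476839531399931/239059635484679612287
APPEND 34: p_17 = 34·3590959476839531399931 + 99681373045263343108 = 122192303585589330940762, q_17 = 34·239059635484679612287 + 6636051689947238145 = 8134663658169054055903 → 122192303585589330940762/8134663658169054055903
APPEND 6: p_18 = 6·122192303585589330940762 + 3590959476839531399931 = 736744780990375517044503, q_18 = 6·8134663658169054055903 + 239059635484679612287 = 49047041584499003947705 → 736744780990375517044503/49047041584499003947705

3545/236
2623946/174683
2748727/182990
1617253269/107664812
76126225396/5067923437
2133151564357/142009521048
3759524953848517/250281483503008
7612984702754138/506816453855565
49437433170373345/3291180206636398
99681373045263343108/6636051689947238145
122192303585589330940762/8134663658169054055903
736744780990375517044503/49047041584499003947705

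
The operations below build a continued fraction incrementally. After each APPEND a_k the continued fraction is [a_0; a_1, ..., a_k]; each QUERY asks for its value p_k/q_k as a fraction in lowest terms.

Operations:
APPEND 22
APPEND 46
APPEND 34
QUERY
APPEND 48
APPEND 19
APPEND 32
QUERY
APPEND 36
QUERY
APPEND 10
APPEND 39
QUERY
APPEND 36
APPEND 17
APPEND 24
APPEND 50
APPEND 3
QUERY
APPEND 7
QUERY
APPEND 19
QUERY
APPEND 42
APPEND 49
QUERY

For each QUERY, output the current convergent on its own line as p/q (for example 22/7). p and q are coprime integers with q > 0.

34464/1565
1009171413/45826174
36361655747/1651171983
14256765082184/647395466139
31797830193527889038/1443930020708050633
233113952118086132019/10585635298402060106
4460962920437164397399/202571000690347192647
9196545236833907714713472/417612386551046570605367

APPEND 22: p_0 = 22·1 + 0 = 22, q_0 = 22·0 + 1 = 1 → 22/1
APPEND 46: p_1 = 46·22 + 1 = 1013, q_1 = 46·1 + 0 = 46 → 1013/46
APPEND 34: p_2 = 34·1013 + 22 = 34464, q_2 = 34·46 + 1 = 1565 → 34464/1565
APPEND 48: p_3 = 48·34464 + 1013 = 1655285, q_3 = 48·1565 + 46 = 75166 → 1655285/75166
APPEND 19: p_4 = 19·1655285 + 34464 = 31484879, q_4 = 19·75166 + 1565 = 1429719 → 31484879/1429719
APPEND 32: p_5 = 32·31484879 + 1655285 = 1009171413, q_5 = 32·1429719 + 75166 = 45826174 → 1009171413/45826174
APPEND 36: p_6 = 36·1009171413 + 31484879 = 36361655747, q_6 = 36·45826174 + 1429719 = 1651171983 → 36361655747/1651171983
APPEND 10: p_7 = 10·36361655747 + 1009171413 = 364625728883, q_7 = 10·1651171983 + 45826174 = 16557546004 → 364625728883/16557546004
APPEND 39: p_8 = 39·364625728883 + 36361655747 = 14256765082184, q_8 = 39·16557546004 + 1651171983 = 647395466139 → 14256765082184/647395466139
APPEND 36: p_9 = 36·14256765082184 + 364625728883 = 513608168687507, q_9 = 36·647395466139 + 16557546004 = 23322794327008 → 513608168687507/23322794327008
APPEND 17: p_10 = 17·513608168687507 + 14256765082184 = 8745595632769803, q_10 = 17·23322794327008 + 647395466139 = 397134899025275 → 8745595632769803/397134899025275
APPEND 24: p_11 = 24·8745595632769803 + 513608168687507 = 210407903355162779, q_11 = 24·397134899025275 + 23322794327008 = 9554560370933608 → 210407903355162779/9554560370933608
APPEND 50: p_12 = 50·210407903355162779 + 8745595632769803 = 10529140763390908753, q_12 = 50·9554560370933608 + 397134899025275 = 478125153445705675 → 10529140763390908753/478125153445705675
APPEND 3: p_13 = 3·10529140763390908753 + 210407903355162779 = 31797830193527889038, q_13 = 3·478125153445705675 + 9554560370933608 = 1443930020708050633 → 31797830193527889038/1443930020708050633
APPEND 7: p_14 = 7·31797830193527889038 + 10529140763390908753 = 233113952118086132019, q_14 = 7·1443930020708050633 + 478125153445705675 = 10585635298402060106 → 233113952118086132019/10585635298402060106
APPEND 19: p_15 = 19·233113952118086132019 + 31797830193527889038 = 4460962920437164397399, q_15 = 19·10585635298402060106 + 1443930020708050633 = 202571000690347192647 → 4460962920437164397399/202571000690347192647
APPEND 42: p_16 = 42·4460962920437164397399 + 233113952118086132019 = 187593556610478990822777, q_16 = 42·202571000690347192647 + 10585635298402060106 = 8518567664292984151280 → 187593556610478990822777/8518567664292984151280
APPEND 49: p_17 = 49·187593556610478990822777 + 4460962920437164397399 = 9196545236833907714713472, q_17 = 49·8518567664292984151280 + 202571000690347192647 = 417612386551046570605367 → 9196545236833907714713472/417612386551046570605367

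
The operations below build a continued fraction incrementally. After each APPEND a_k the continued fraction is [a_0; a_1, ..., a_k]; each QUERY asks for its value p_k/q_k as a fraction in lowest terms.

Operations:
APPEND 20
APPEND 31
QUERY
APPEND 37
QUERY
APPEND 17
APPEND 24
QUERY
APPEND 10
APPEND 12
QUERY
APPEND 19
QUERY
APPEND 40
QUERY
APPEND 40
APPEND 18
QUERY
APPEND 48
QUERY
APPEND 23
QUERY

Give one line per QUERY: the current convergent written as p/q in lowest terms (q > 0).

621/31
22997/1148
9420677/470276
1144600757/57137960
21842012723/1090343547
874825109677/43670879840
631142060306131/31506330548486
30329833741094091/1514051791864475
698217318105470224/34854697543431411

APPEND 20: p_0 = 20·1 + 0 = 20, q_0 = 20·0 + 1 = 1 → 20/1
APPEND 31: p_1 = 31·20 + 1 = 621, q_1 = 31·1 + 0 = 31 → 621/31
APPEND 37: p_2 = 37·621 + 20 = 22997, q_2 = 37·31 + 1 = 1148 → 22997/1148
APPEND 17: p_3 = 17·22997 + 621 = 391570, q_3 = 17·1148 + 31 = 19547 → 391570/19547
APPEND 24: p_4 = 24·391570 + 22997 = 9420677, q_4 = 24·19547 + 1148 = 470276 → 9420677/470276
APPEND 10: p_5 = 10·9420677 + 391570 = 94598340, q_5 = 10·470276 + 19547 = 4722307 → 94598340/4722307
APPEND 12: p_6 = 12·94598340 + 9420677 = 1144600757, q_6 = 12·4722307 + 470276 = 57137960 → 1144600757/57137960
APPEND 19: p_7 = 19·1144600757 + 94598340 = 21842012723, q_7 = 19·57137960 + 4722307 = 1090343547 → 21842012723/1090343547
APPEND 40: p_8 = 40·21842012723 + 1144600757 = 874825109677, q_8 = 40·1090343547 + 57137960 = 43670879840 → 874825109677/43670879840
APPEND 40: p_9 = 40·874825109677 + 21842012723 = 35014846399803, q_9 = 40·43670879840 + 1090343547 = 1747925537147 → 35014846399803/1747925537147
APPEND 18: p_10 = 18·35014846399803 + 874825109677 = 631142060306131, q_10 = 18·1747925537147 + 43670879840 = 31506330548486 → 631142060306131/31506330548486
APPEND 48: p_11 = 48·631142060306131 + 35014846399803 = 30329833741094091, q_11 = 48·31506330548486 + 1747925537147 = 1514051791864475 → 30329833741094091/1514051791864475
APPEND 23: p_12 = 23·30329833741094091 + 631142060306131 = 698217318105470224, q_12 = 23·1514051791864475 + 31506330548486 = 34854697543431411 → 698217318105470224/34854697543431411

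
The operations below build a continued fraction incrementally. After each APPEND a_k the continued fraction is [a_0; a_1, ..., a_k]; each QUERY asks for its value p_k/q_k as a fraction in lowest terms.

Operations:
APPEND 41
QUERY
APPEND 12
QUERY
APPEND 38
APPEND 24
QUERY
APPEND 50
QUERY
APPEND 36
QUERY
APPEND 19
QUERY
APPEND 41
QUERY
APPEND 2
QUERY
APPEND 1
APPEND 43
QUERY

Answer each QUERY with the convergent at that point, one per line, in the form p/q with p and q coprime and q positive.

41/1
493/12
451093/10980
22573425/549457
813094393/19791432
15471366892/376586665
635139136965/15459844697
1285749640822/31296276059
83883967085663/2041809468567

APPEND 41: p_0 = 41·1 + 0 = 41, q_0 = 41·0 + 1 = 1 → 41/1
APPEND 12: p_1 = 12·41 + 1 = 493, q_1 = 12·1 + 0 = 12 → 493/12
APPEND 38: p_2 = 38·493 + 41 = 18775, q_2 = 38·12 + 1 = 457 → 18775/457
APPEND 24: p_3 = 24·18775 + 493 = 451093, q_3 = 24·457 + 12 = 10980 → 451093/10980
APPEND 50: p_4 = 50·451093 + 18775 = 22573425, q_4 = 50·10980 + 457 = 549457 → 22573425/549457
APPEND 36: p_5 = 36·22573425 + 451093 = 813094393, q_5 = 36·549457 + 10980 = 19791432 → 813094393/19791432
APPEND 19: p_6 = 19·813094393 + 22573425 = 15471366892, q_6 = 19·19791432 + 549457 = 376586665 → 15471366892/376586665
APPEND 41: p_7 = 41·15471366892 + 813094393 = 635139136965, q_7 = 41·376586665 + 19791432 = 15459844697 → 635139136965/15459844697
APPEND 2: p_8 = 2·635139136965 + 15471366892 = 1285749640822, q_8 = 2·15459844697 + 376586665 = 31296276059 → 1285749640822/31296276059
APPEND 1: p_9 = 1·1285749640822 + 635139136965 = 1920888777787, q_9 = 1·31296276059 + 15459844697 = 46756120756 → 1920888777787/46756120756
APPEND 43: p_10 = 43·1920888777787 + 1285749640822 = 83883967085663, q_10 = 43·46756120756 + 31296276059 = 2041809468567 → 83883967085663/2041809468567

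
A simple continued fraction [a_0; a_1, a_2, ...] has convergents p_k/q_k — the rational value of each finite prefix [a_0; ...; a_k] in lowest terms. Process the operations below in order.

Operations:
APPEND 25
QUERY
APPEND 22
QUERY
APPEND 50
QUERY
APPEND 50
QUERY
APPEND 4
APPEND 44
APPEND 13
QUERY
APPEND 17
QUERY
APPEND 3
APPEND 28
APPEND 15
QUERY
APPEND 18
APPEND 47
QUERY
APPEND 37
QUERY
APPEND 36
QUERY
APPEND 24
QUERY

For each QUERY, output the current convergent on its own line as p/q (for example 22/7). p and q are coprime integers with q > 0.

APPEND 25: p_0 = 25·1 + 0 = 25, q_0 = 25·0 + 1 = 1 → 25/1
APPEND 22: p_1 = 22·25 + 1 = 551, q_1 = 22·1 + 0 = 22 → 551/22
APPEND 50: p_2 = 50·551 + 25 = 27575, q_2 = 50·22 + 1 = 1101 → 27575/1101
APPEND 50: p_3 = 50·27575 + 551 = 1379301, q_3 = 50·1101 + 22 = 55072 → 1379301/55072
APPEND 4: p_4 = 4·1379301 + 27575 = 5544779, q_4 = 4·55072 + 1101 = 221389 → 5544779/221389
APPEND 44: p_5 = 44·5544779 + 1379301 = 245349577, q_5 = 44·221389 + 55072 = 9796188 → 245349577/9796188
APPEND 13: p_6 = 13·245349577 + 5544779 = 3195089280, q_6 = 13·9796188 + 221389 = 127571833 → 3195089280/127571833
APPEND 17: p_7 = 17·3195089280 + 245349577 = 54561867337, q_7 = 17·127571833 + 9796188 = 2178517349 → 54561867337/2178517349
APPEND 3: p_8 = 3·54561867337 + 3195089280 = 166880691291, q_8 = 3·2178517349 + 127571833 = 6663123880 → 166880691291/6663123880
APPEND 28: p_9 = 28·166880691291 + 54561867337 = 4727221223485, q_9 = 28·6663123880 + 2178517349 = 188745985989 → 4727221223485/188745985989
APPEND 15: p_10 = 15·4727221223485 + 166880691291 = 71075199043566, q_10 = 15·188745985989 + 6663123880 = 2837852913715 → 71075199043566/2837852913715
APPEND 18: p_11 = 18·71075199043566 + 4727221223485 = 1284080804007673, q_11 = 18·2837852913715 + 188745985989 = 51270098432859 → 1284080804007673/51270098432859
APPEND 47: p_12 = 47·1284080804007673 + 71075199043566 = 60422872987404197, q_12 = 47·51270098432859 + 2837852913715 = 2412532479258088 → 60422872987404197/2412532479258088
APPEND 37: p_13 = 37·60422872987404197 + 1284080804007673 = 2236930381337962962, q_13 = 37·2412532479258088 + 51270098432859 = 89314971830982115 → 2236930381337962962/89314971830982115
APPEND 36: p_14 = 36·2236930381337962962 + 60422872987404197 = 80589916601154070829, q_14 = 36·89314971830982115 + 2412532479258088 = 3217751518394614228 → 80589916601154070829/3217751518394614228
APPEND 24: p_15 = 24·80589916601154070829 + 2236930381337962962 = 1936394928809035662858, q_15 = 24·3217751518394614228 + 89314971830982115 = 77315351413301723587 → 1936394928809035662858/77315351413301723587

25/1
551/22
27575/1101
1379301/55072
3195089280/127571833
54561867337/2178517349
71075199043566/2837852913715
60422872987404197/2412532479258088
2236930381337962962/89314971830982115
80589916601154070829/3217751518394614228
1936394928809035662858/77315351413301723587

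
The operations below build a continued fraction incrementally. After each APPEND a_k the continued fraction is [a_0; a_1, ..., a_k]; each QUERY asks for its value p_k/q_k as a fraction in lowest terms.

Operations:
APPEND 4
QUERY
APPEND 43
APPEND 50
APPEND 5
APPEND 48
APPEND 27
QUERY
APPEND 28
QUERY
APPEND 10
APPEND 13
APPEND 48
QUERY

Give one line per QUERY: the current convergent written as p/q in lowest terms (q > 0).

APPEND 4: p_0 = 4·1 + 0 = 4, q_0 = 4·0 + 1 = 1 → 4/1
APPEND 43: p_1 = 43·4 + 1 = 173, q_1 = 43·1 + 0 = 43 → 173/43
APPEND 50: p_2 = 50·173 + 4 = 8654, q_2 = 50·43 + 1 = 2151 → 8654/2151
APPEND 5: p_3 = 5·8654 + 173 = 43443, q_3 = 5·2151 + 43 = 10798 → 43443/10798
APPEND 48: p_4 = 48·43443 + 8654 = 2093918, q_4 = 48·10798 + 2151 = 520455 → 2093918/520455
APPEND 27: p_5 = 27·2093918 + 43443 = 56579229, q_5 = 27·520455 + 10798 = 14063083 → 56579229/14063083
APPEND 28: p_6 = 28·56579229 + 2093918 = 1586312330, q_6 = 28·14063083 + 520455 = 394286779 → 1586312330/394286779
APPEND 10: p_7 = 10·1586312330 + 56579229 = 15919702529, q_7 = 10·394286779 + 14063083 = 3956930873 → 15919702529/3956930873
APPEND 13: p_8 = 13·15919702529 + 1586312330 = 208542445207, q_8 = 13·3956930873 + 394286779 = 51834388128 → 208542445207/51834388128
APPEND 48: p_9 = 48·208542445207 + 15919702529 = 10025957072465, q_9 = 48·51834388128 + 3956930873 = 2492007561017 → 10025957072465/2492007561017

4/1
56579229/14063083
1586312330/394286779
10025957072465/2492007561017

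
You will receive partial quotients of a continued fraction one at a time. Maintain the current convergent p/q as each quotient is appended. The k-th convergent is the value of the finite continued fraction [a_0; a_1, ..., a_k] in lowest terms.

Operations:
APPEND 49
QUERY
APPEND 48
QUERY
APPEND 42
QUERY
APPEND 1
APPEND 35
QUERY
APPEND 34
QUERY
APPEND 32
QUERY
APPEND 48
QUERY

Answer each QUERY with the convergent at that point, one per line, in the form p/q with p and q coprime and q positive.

49/1
2353/48
98875/2017
3641855/74292
123924298/2527993
3969219391/80970068
190646455066/3889091257

APPEND 49: p_0 = 49·1 + 0 = 49, q_0 = 49·0 + 1 = 1 → 49/1
APPEND 48: p_1 = 48·49 + 1 = 2353, q_1 = 48·1 + 0 = 48 → 2353/48
APPEND 42: p_2 = 42·2353 + 49 = 98875, q_2 = 42·48 + 1 = 2017 → 98875/2017
APPEND 1: p_3 = 1·98875 + 2353 = 101228, q_3 = 1·2017 + 48 = 2065 → 101228/2065
APPEND 35: p_4 = 35·101228 + 98875 = 3641855, q_4 = 35·2065 + 2017 = 74292 → 3641855/74292
APPEND 34: p_5 = 34·3641855 + 101228 = 123924298, q_5 = 34·74292 + 2065 = 2527993 → 123924298/2527993
APPEND 32: p_6 = 32·123924298 + 3641855 = 3969219391, q_6 = 32·2527993 + 74292 = 80970068 → 3969219391/80970068
APPEND 48: p_7 = 48·3969219391 + 123924298 = 190646455066, q_7 = 48·80970068 + 2527993 = 3889091257 → 190646455066/3889091257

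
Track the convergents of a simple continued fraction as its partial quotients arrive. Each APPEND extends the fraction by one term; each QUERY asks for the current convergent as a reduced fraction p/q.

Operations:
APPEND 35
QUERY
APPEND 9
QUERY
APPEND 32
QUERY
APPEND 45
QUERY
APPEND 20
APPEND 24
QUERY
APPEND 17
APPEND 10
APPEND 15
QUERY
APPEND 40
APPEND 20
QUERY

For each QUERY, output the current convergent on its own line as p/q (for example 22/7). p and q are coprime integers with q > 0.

35/1
316/9
10147/289
456931/13014
220027339/6266670
569492053115/16219887859
456917457797895/13013614300259

APPEND 35: p_0 = 35·1 + 0 = 35, q_0 = 35·0 + 1 = 1 → 35/1
APPEND 9: p_1 = 9·35 + 1 = 316, q_1 = 9·1 + 0 = 9 → 316/9
APPEND 32: p_2 = 32·316 + 35 = 10147, q_2 = 32·9 + 1 = 289 → 10147/289
APPEND 45: p_3 = 45·10147 + 316 = 456931, q_3 = 45·289 + 9 = 13014 → 456931/13014
APPEND 20: p_4 = 20·456931 + 10147 = 9148767, q_4 = 20·13014 + 289 = 260569 → 9148767/260569
APPEND 24: p_5 = 24·9148767 + 456931 = 220027339, q_5 = 24·260569 + 13014 = 6266670 → 220027339/6266670
APPEND 17: p_6 = 17·220027339 + 9148767 = 3749613530, q_6 = 17·6266670 + 260569 = 106793959 → 3749613530/106793959
APPEND 10: p_7 = 10·3749613530 + 220027339 = 37716162639, q_7 = 10·106793959 + 6266670 = 1074206260 → 37716162639/1074206260
APPEND 15: p_8 = 15·37716162639 + 3749613530 = 569492053115, q_8 = 15·1074206260 + 106793959 = 16219887859 → 569492053115/16219887859
APPEND 40: p_9 = 40·569492053115 + 37716162639 = 22817398287239, q_9 = 40·16219887859 + 1074206260 = 649869720620 → 22817398287239/649869720620
APPEND 20: p_10 = 20·22817398287239 + 569492053115 = 456917457797895, q_10 = 20·649869720620 + 16219887859 = 13013614300259 → 456917457797895/13013614300259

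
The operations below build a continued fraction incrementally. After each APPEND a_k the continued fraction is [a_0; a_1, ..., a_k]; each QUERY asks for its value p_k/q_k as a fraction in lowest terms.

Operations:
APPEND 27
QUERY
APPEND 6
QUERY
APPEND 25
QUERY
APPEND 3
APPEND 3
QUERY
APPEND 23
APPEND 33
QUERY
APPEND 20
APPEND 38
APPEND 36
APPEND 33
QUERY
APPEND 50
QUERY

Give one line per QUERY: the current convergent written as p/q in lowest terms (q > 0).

APPEND 27: p_0 = 27·1 + 0 = 27, q_0 = 27·0 + 1 = 1 → 27/1
APPEND 6: p_1 = 6·27 + 1 = 163, q_1 = 6·1 + 0 = 6 → 163/6
APPEND 25: p_2 = 25·163 + 27 = 4102, q_2 = 25·6 + 1 = 151 → 4102/151
APPEND 3: p_3 = 3·4102 + 163 = 12469, q_3 = 3·151 + 6 = 459 → 12469/459
APPEND 3: p_4 = 3·12469 + 4102 = 41509, q_4 = 3·459 + 151 = 1528 → 41509/1528
APPEND 23: p_5 = 23·41509 + 12469 = 967176, q_5 = 23·1528 + 459 = 35603 → 967176/35603
APPEND 33: p_6 = 33·967176 + 41509 = 31958317, q_6 = 33·35603 + 1528 = 1176427 → 31958317/1176427
APPEND 20: p_7 = 20·31958317 + 967176 = 640133516, q_7 = 20·1176427 + 35603 = 23564143 → 640133516/23564143
APPEND 38: p_8 = 38·640133516 + 31958317 = 24357031925, q_8 = 38·23564143 + 1176427 = 896613861 → 24357031925/896613861
APPEND 36: p_9 = 36·24357031925 + 640133516 = 877493282816, q_9 = 36·896613861 + 23564143 = 32301663139 → 877493282816/32301663139
APPEND 33: p_10 = 33·877493282816 + 24357031925 = 28981635364853, q_10 = 33·32301663139 + 896613861 = 1066851497448 → 28981635364853/1066851497448
APPEND 50: p_11 = 50·28981635364853 + 877493282816 = 1449959261525466, q_11 = 50·1066851497448 + 32301663139 = 53374876535539 → 1449959261525466/53374876535539

27/1
163/6
4102/151
41509/1528
31958317/1176427
28981635364853/1066851497448
1449959261525466/53374876535539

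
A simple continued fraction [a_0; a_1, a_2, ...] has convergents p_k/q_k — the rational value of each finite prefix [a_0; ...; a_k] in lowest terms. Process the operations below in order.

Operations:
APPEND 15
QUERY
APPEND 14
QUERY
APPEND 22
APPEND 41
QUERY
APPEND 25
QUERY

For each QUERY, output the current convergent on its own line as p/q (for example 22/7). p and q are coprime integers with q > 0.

15/1
211/14
191148/12683
4783357/317384

APPEND 15: p_0 = 15·1 + 0 = 15, q_0 = 15·0 + 1 = 1 → 15/1
APPEND 14: p_1 = 14·15 + 1 = 211, q_1 = 14·1 + 0 = 14 → 211/14
APPEND 22: p_2 = 22·211 + 15 = 4657, q_2 = 22·14 + 1 = 309 → 4657/309
APPEND 41: p_3 = 41·4657 + 211 = 191148, q_3 = 41·309 + 14 = 12683 → 191148/12683
APPEND 25: p_4 = 25·191148 + 4657 = 4783357, q_4 = 25·12683 + 309 = 317384 → 4783357/317384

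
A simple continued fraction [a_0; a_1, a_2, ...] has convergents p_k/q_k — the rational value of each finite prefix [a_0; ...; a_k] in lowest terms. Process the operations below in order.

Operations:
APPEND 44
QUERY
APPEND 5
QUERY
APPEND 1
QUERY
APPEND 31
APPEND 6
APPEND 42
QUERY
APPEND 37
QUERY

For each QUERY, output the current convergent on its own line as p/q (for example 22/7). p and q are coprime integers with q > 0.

APPEND 44: p_0 = 44·1 + 0 = 44, q_0 = 44·0 + 1 = 1 → 44/1
APPEND 5: p_1 = 5·44 + 1 = 221, q_1 = 5·1 + 0 = 5 → 221/5
APPEND 1: p_2 = 1·221 + 44 = 265, q_2 = 1·5 + 1 = 6 → 265/6
APPEND 31: p_3 = 31·265 + 221 = 8436, q_3 = 31·6 + 5 = 191 → 8436/191
APPEND 6: p_4 = 6·8436 + 265 = 50881, q_4 = 6·191 + 6 = 1152 → 50881/1152
APPEND 42: p_5 = 42·50881 + 8436 = 2145438, q_5 = 42·1152 + 191 = 48575 → 2145438/48575
APPEND 37: p_6 = 37·2145438 + 50881 = 79432087, q_6 = 37·48575 + 1152 = 1798427 → 79432087/1798427

44/1
221/5
265/6
2145438/48575
79432087/1798427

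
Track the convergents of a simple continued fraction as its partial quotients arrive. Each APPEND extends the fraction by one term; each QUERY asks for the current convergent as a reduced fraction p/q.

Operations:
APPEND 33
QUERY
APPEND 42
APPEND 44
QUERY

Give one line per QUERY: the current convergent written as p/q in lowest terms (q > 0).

APPEND 33: p_0 = 33·1 + 0 = 33, q_0 = 33·0 + 1 = 1 → 33/1
APPEND 42: p_1 = 42·33 + 1 = 1387, q_1 = 42·1 + 0 = 42 → 1387/42
APPEND 44: p_2 = 44·1387 + 33 = 61061, q_2 = 44·42 + 1 = 1849 → 61061/1849

33/1
61061/1849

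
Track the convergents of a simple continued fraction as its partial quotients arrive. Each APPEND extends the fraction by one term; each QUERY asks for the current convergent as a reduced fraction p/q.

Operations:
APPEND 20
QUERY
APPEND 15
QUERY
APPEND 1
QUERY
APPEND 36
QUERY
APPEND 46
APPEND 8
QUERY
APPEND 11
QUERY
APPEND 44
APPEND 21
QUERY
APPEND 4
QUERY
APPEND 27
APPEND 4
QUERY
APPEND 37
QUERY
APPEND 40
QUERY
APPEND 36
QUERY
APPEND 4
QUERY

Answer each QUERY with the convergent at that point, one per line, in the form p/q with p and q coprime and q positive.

APPEND 20: p_0 = 20·1 + 0 = 20, q_0 = 20·0 + 1 = 1 → 20/1
APPEND 15: p_1 = 15·20 + 1 = 301, q_1 = 15·1 + 0 = 15 → 301/15
APPEND 1: p_2 = 1·301 + 20 = 321, q_2 = 1·15 + 1 = 16 → 321/16
APPEND 36: p_3 = 36·321 + 301 = 11857, q_3 = 36·16 + 15 = 591 → 11857/591
APPEND 46: p_4 = 46·11857 + 321 = 545743, q_4 = 46·591 + 16 = 27202 → 545743/27202
APPEND 8: p_5 = 8·545743 + 11857 = 4377801, q_5 = 8·27202 + 591 = 218207 → 4377801/218207
APPEND 11: p_6 = 11·4377801 + 545743 = 48701554, q_6 = 11·218207 + 27202 = 2427479 → 48701554/2427479
APPEND 44: p_7 = 44·48701554 + 4377801 = 2147246177, q_7 = 44·2427479 + 218207 = 107027283 → 2147246177/107027283
APPEND 21: p_8 = 21·2147246177 + 48701554 = 45140871271, q_8 = 21·107027283 + 2427479 = 2250000422 → 45140871271/2250000422
APPEND 4: p_9 = 4·45140871271 + 2147246177 = 182710731261, q_9 = 4·2250000422 + 107027283 = 9107028971 → 182710731261/9107028971
APPEND 27: p_10 = 27·182710731261 + 45140871271 = 4978330615318, q_10 = 27·9107028971 + 2250000422 = 248139782639 → 4978330615318/248139782639
APPEND 4: p_11 = 4·4978330615318 + 182710731261 = 20096033192533, q_11 = 4·248139782639 + 9107028971 = 1001666159527 → 20096033192533/1001666159527
APPEND 37: p_12 = 37·20096033192533 + 4978330615318 = 748531558739039, q_12 = 37·1001666159527 + 248139782639 = 37309787685138 → 748531558739039/37309787685138
APPEND 40: p_13 = 40·748531558739039 + 20096033192533 = 29961358382754093, q_13 = 40·37309787685138 + 1001666159527 = 1493393173565047 → 29961358382754093/1493393173565047
APPEND 36: p_14 = 36·29961358382754093 + 748531558739039 = 1079357433337886387, q_14 = 36·1493393173565047 + 37309787685138 = 53799464036026830 → 1079357433337886387/53799464036026830
APPEND 4: p_15 = 4·1079357433337886387 + 29961358382754093 = 4347391091734299641, q_15 = 4·53799464036026830 + 1493393173565047 = 216691249317672367 → 4347391091734299641/216691249317672367

20/1
301/15
321/16
11857/591
4377801/218207
48701554/2427479
45140871271/2250000422
182710731261/9107028971
20096033192533/1001666159527
748531558739039/37309787685138
29961358382754093/1493393173565047
1079357433337886387/53799464036026830
4347391091734299641/216691249317672367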